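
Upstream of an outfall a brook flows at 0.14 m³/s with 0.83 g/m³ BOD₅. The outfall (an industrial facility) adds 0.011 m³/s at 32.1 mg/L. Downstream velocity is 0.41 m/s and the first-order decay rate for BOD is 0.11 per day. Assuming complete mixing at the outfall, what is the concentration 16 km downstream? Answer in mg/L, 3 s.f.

2.96 mg/L

After complete mixing, C₀ = (0.011·32.1 + 0.14·0.83) / 0.151 = 3.108 mg/L.
Travel time t = 1.6e+04 m / 0.41 m/s = 3.902e+04 s = 0.4517 d.
C = 3.108·exp(−0.11·0.4517) = 3.108·0.9515 = 2.957 mg/L.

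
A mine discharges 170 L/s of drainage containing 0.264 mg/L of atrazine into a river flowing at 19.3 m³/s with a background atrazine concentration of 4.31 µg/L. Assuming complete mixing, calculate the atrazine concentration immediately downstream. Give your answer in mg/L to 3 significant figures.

0.00658 mg/L

170 L/s = 0.17 m³/s.
4.31 µg/L = 0.00431 mg/L.
Conservation of mass across the mixing zone: C = (0.17·0.264 + 19.3·0.00431) / (0.17 + 19.3) = 0.1281/19.47 = 0.006577 mg/L.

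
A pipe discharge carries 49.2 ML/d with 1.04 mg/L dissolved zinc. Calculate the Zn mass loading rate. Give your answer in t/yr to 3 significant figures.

49.2 ML/d = 0.5694 m³/s.
Mass flux = Q·C = 0.5694 m³/s × 1.04 g/m³ = 0.5922 g/s.
= 0.5922 g/s × 31.56 = 18.69 t/yr.

18.7 t/yr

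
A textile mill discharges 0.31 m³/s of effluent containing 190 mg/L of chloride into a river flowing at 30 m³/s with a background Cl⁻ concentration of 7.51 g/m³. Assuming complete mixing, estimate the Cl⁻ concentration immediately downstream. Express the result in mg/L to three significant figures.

9.38 mg/L

By mass balance at complete mixing, C = (0.31·190 + 30·7.51) / (0.31 + 30) = 284.2/30.31 = 9.376 mg/L.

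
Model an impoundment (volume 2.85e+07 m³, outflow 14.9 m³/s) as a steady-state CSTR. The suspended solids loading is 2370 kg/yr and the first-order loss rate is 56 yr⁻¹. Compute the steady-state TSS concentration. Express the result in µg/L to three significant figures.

Outflow Q = 14.9 m³/s × 3.156e+07 s/yr = 4.702e+08 m³/yr.
Steady-state CSTR mass balance: W = Q·C + k·V·C, so C = W/(Q + kV).
Q + kV = 4.702e+08 + 56·2.85e+07 = 2.066e+09 m³/yr.
C = 2370/2.066e+09 = 1.147e-06 kg/m³ = 0.001147 mg/L = 1.147 µg/L.

1.15 µg/L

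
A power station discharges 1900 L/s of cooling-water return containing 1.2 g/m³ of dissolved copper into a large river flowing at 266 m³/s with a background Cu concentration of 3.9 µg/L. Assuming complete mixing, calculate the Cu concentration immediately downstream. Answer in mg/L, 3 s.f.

1900 L/s = 1.9 m³/s.
3.9 µg/L = 0.0039 mg/L.
Conservation of mass across the mixing zone: C = (1.9·1.2 + 266·0.0039) / (1.9 + 266) = 3.317/267.9 = 0.01238 mg/L.

0.0124 mg/L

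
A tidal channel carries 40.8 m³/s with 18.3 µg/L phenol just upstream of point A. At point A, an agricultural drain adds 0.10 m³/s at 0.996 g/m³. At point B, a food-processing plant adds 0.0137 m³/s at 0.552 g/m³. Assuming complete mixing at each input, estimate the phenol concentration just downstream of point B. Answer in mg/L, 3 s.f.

0.0209 mg/L

18.3 µg/L = 0.0183 mg/L.
After input A: C = (40.8·0.0183 + 0.1·0.996) / 40.9 = 0.02069 mg/L.
After input B: C = (40.9·0.02069 + 0.0137·0.552) / 40.91 = 0.02087 mg/L.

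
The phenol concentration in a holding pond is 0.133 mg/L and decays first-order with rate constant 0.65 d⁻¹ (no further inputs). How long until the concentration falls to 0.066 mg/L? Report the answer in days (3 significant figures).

t = ln(C₀/C)/k = ln(0.133/0.066)/0.65 = 0.7007/0.65 = 1.078 d.

1.08 d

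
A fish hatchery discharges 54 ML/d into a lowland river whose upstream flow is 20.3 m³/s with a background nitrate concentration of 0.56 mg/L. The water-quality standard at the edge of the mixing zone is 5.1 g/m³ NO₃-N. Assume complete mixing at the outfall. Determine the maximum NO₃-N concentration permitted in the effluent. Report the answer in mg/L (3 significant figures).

153 mg/L

54 ML/d = 0.625 m³/s.
Mass balance: 5.1·20.93 = 0.625·Cₑ + 20.3·0.56.
Cₑ = (106.7 − 11.37) / 0.625 = 152.6 mg/L.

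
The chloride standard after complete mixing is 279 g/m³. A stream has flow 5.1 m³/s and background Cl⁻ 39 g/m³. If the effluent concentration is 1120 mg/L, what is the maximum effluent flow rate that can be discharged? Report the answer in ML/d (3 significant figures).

126 ML/d

Mass balance at complete mixing: C_std·(Q_w + Q_r) = Q_w·C_e + Q_r·C_b.
Rearranging, Q_w = Q_r·(C_std − C_b)/(C_e − C_std) = 5.1·(279 − 39) / (1120 − 279) = 1.455 m³/s.
= 125.7 ML/d.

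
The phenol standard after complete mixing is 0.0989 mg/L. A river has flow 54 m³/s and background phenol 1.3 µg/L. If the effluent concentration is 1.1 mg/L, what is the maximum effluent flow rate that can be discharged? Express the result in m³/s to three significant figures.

5.26 m³/s

1.3 µg/L = 0.0013 mg/L.
Mass balance at complete mixing: C_std·(Q_w + Q_r) = Q_w·C_e + Q_r·C_b.
Rearranging, Q_w = Q_r·(C_std − C_b)/(C_e − C_std) = 54·(0.0989 − 0.0013) / (1.1 − 0.0989) = 5.265 m³/s.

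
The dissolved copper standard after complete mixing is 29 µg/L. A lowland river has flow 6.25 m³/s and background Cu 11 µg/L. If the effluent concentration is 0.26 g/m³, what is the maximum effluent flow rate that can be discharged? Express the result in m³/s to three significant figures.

11 µg/L = 0.011 mg/L.
29 µg/L = 0.029 mg/L.
Mass balance at complete mixing: C_std·(Q_w + Q_r) = Q_w·C_e + Q_r·C_b.
Rearranging, Q_w = Q_r·(C_std − C_b)/(C_e − C_std) = 6.25·(0.029 − 0.011) / (0.26 − 0.029) = 0.487 m³/s.

0.487 m³/s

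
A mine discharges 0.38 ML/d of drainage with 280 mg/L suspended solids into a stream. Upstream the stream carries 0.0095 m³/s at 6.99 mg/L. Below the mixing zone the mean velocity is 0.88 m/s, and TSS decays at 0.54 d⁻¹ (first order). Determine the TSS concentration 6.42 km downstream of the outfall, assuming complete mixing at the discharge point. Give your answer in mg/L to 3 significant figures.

0.38 ML/d = 0.004398 m³/s.
After complete mixing, C₀ = (0.004398·280 + 0.0095·6.99) / 0.0139 = 93.39 mg/L.
Travel time t = 6420 m / 0.88 m/s = 7295 s = 0.08444 d.
C = 93.39·exp(−0.54·0.08444) = 93.39·0.9554 = 89.22 mg/L.

89.2 mg/L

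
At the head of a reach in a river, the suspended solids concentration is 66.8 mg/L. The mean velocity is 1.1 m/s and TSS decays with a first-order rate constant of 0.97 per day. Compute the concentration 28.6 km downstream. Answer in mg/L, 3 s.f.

49.9 mg/L

Travel time t = 28.6 km / 1.1 m/s = 2.86e+04/1.1 = 2.6e+04 s = 0.3009 d.
First-order decay: C = 66.8·exp(−0.97·0.3009) = 66.8·0.7468 = 49.89 mg/L.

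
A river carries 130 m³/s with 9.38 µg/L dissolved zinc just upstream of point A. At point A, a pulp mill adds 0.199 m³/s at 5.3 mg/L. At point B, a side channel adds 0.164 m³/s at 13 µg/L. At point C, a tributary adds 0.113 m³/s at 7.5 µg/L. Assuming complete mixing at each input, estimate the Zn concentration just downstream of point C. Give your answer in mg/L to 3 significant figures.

9.38 µg/L = 0.00938 mg/L.
After input A: C = (130·0.00938 + 0.199·5.3) / 130.2 = 0.01747 mg/L.
13 µg/L = 0.013 mg/L.
After input B: C = (130.2·0.01747 + 0.164·0.013) / 130.4 = 0.01746 mg/L.
7.5 µg/L = 0.0075 mg/L.
After input C: C = (130.4·0.01746 + 0.113·0.0075) / 130.5 = 0.01745 mg/L.

0.0175 mg/L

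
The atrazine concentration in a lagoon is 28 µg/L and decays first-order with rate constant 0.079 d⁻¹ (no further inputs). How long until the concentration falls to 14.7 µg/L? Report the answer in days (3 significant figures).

8.16 d

t = ln(C₀/C)/k = ln(28/14.7)/0.079 = 0.6444/0.079 = 8.156 d.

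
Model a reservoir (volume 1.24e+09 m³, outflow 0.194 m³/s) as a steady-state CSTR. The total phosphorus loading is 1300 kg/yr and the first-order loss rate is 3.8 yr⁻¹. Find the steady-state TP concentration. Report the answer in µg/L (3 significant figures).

Outflow Q = 0.194 m³/s × 3.156e+07 s/yr = 6.122e+06 m³/yr.
Steady-state CSTR mass balance: W = Q·C + k·V·C, so C = W/(Q + kV).
Q + kV = 6.122e+06 + 3.8·1.24e+09 = 4.718e+09 m³/yr.
C = 1300/4.718e+09 = 2.755e-07 kg/m³ = 0.0002755 mg/L = 0.2755 µg/L.

0.276 µg/L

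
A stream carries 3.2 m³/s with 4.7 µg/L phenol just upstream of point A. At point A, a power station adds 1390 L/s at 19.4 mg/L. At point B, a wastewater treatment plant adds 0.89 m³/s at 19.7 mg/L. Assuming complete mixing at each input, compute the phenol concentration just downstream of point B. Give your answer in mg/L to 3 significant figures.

8.12 mg/L

4.7 µg/L = 0.0047 mg/L.
1390 L/s = 1.39 m³/s.
After input A: C = (3.2·0.0047 + 1.39·19.4) / 4.59 = 5.878 mg/L.
After input B: C = (4.59·5.878 + 0.89·19.7) / 5.48 = 8.123 mg/L.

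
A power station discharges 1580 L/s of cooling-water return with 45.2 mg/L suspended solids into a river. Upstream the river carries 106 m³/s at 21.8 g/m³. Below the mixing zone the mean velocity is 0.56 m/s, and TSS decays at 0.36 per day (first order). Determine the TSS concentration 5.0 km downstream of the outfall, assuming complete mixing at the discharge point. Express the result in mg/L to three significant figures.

21.3 mg/L

1580 L/s = 1.58 m³/s.
After complete mixing, C₀ = (1.58·45.2 + 106·21.8) / 107.6 = 22.14 mg/L.
Travel time t = 5000 m / 0.56 m/s = 8929 s = 0.1033 d.
C = 22.14·exp(−0.36·0.1033) = 22.14·0.9635 = 21.34 mg/L.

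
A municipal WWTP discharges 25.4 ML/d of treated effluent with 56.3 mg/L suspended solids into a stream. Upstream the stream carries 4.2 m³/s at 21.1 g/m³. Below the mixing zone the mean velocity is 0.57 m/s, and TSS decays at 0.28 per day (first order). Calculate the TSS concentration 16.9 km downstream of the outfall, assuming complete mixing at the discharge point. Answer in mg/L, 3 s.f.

21.3 mg/L

25.4 ML/d = 0.294 m³/s.
After complete mixing, C₀ = (0.294·56.3 + 4.2·21.1) / 4.494 = 23.4 mg/L.
Travel time t = 1.69e+04 m / 0.57 m/s = 2.965e+04 s = 0.3432 d.
C = 23.4·exp(−0.28·0.3432) = 23.4·0.9084 = 21.26 mg/L.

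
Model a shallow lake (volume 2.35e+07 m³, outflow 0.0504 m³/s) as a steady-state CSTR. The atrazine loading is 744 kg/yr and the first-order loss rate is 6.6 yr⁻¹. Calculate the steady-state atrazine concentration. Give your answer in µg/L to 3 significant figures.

4.75 µg/L

Outflow Q = 0.0504 m³/s × 3.156e+07 s/yr = 1.591e+06 m³/yr.
Steady-state CSTR mass balance: W = Q·C + k·V·C, so C = W/(Q + kV).
Q + kV = 1.591e+06 + 6.6·2.35e+07 = 1.567e+08 m³/yr.
C = 744/1.567e+08 = 4.748e-06 kg/m³ = 0.004748 mg/L = 4.748 µg/L.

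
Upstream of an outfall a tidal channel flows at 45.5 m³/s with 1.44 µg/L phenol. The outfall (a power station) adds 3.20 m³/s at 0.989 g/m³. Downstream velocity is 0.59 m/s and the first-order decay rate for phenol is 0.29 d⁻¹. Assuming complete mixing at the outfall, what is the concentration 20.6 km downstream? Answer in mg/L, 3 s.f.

0.0590 mg/L

1.44 µg/L = 0.00144 mg/L.
After complete mixing, C₀ = (3.2·0.989 + 45.5·0.00144) / 48.7 = 0.06633 mg/L.
Travel time t = 2.06e+04 m / 0.59 m/s = 3.492e+04 s = 0.4041 d.
C = 0.06633·exp(−0.29·0.4041) = 0.06633·0.8894 = 0.059 mg/L.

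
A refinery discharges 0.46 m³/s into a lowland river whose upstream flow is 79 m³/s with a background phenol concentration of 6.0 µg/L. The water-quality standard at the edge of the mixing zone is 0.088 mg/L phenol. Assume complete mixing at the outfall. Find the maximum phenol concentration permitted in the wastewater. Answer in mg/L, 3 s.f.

6.0 µg/L = 0.006 mg/L.
Mass balance: 0.088·79.46 = 0.46·Cₑ + 79·0.006.
Cₑ = (6.992 − 0.474) / 0.46 = 14.17 mg/L.

14.2 mg/L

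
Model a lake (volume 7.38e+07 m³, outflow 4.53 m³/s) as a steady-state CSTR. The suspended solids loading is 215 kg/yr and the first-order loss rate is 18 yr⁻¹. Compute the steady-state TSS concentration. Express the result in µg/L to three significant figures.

Outflow Q = 4.53 m³/s × 3.156e+07 s/yr = 1.43e+08 m³/yr.
Steady-state CSTR mass balance: W = Q·C + k·V·C, so C = W/(Q + kV).
Q + kV = 1.43e+08 + 18·7.38e+07 = 1.471e+09 m³/yr.
C = 215/1.471e+09 = 1.461e-07 kg/m³ = 0.0001461 mg/L = 0.1461 µg/L.

0.146 µg/L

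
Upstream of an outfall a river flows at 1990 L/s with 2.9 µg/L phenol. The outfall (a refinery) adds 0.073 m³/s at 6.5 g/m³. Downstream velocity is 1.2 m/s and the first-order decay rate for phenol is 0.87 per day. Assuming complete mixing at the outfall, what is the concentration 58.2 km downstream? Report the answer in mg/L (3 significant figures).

0.143 mg/L

1990 L/s = 1.99 m³/s.
2.9 µg/L = 0.0029 mg/L.
After complete mixing, C₀ = (0.073·6.5 + 1.99·0.0029) / 2.063 = 0.2328 mg/L.
Travel time t = 5.82e+04 m / 1.2 m/s = 4.85e+04 s = 0.5613 d.
C = 0.2328·exp(−0.87·0.5613) = 0.2328·0.6136 = 0.1429 mg/L.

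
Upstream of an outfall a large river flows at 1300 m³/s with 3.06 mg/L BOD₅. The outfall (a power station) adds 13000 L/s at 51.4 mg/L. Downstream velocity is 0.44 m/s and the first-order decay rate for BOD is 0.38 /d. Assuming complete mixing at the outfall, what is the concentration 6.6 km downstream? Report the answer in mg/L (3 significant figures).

3.31 mg/L

13000 L/s = 13 m³/s.
After complete mixing, C₀ = (13·51.4 + 1300·3.06) / 1313 = 3.539 mg/L.
Travel time t = 6600 m / 0.44 m/s = 1.5e+04 s = 0.1736 d.
C = 3.539·exp(−0.38·0.1736) = 3.539·0.9362 = 3.313 mg/L.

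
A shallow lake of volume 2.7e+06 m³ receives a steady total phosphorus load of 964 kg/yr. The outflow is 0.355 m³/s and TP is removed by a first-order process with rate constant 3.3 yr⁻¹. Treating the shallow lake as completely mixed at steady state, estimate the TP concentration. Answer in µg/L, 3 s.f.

Outflow Q = 0.355 m³/s × 3.156e+07 s/yr = 1.12e+07 m³/yr.
Steady-state CSTR mass balance: W = Q·C + k·V·C, so C = W/(Q + kV).
Q + kV = 1.12e+07 + 3.3·2.7e+06 = 2.011e+07 m³/yr.
C = 964/2.011e+07 = 4.793e-05 kg/m³ = 0.04793 mg/L = 47.93 µg/L.

47.9 µg/L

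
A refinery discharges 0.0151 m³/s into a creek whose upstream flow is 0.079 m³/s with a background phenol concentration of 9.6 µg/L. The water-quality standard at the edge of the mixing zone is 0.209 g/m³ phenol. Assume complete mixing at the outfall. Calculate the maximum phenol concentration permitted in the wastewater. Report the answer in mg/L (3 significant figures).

1.25 mg/L

9.6 µg/L = 0.0096 mg/L.
Mass balance: 0.209·0.0941 = 0.0151·Cₑ + 0.079·0.0096.
Cₑ = (0.01967 − 0.0007584) / 0.0151 = 1.252 mg/L.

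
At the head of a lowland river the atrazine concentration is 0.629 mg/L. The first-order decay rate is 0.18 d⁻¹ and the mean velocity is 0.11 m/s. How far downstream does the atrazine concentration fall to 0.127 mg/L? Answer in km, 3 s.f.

84.5 km

From C = C₀·e^(−kt), t = ln(C₀/C)/k = ln(0.629/0.127)/0.18 = 1.6/0.18 = 8.889 d.
Distance = v·t = 0.11 m/s × 7.68e+05 s = 8.448e+04 m = 84.48 km.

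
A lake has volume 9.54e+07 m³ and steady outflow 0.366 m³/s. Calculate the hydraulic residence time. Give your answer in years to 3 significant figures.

Q = 0.366 m³/s × 3.156e+07 s/yr = 1.155e+07 m³/yr.
Hydraulic residence time τ = V/Q = 9.54e+07/1.155e+07 = 8.26 yr.

8.26 yr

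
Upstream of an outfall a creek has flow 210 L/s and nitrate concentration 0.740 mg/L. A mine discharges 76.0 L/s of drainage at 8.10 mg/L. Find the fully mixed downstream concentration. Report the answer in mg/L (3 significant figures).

76.0 L/s = 0.076 m³/s.
210 L/s = 0.21 m³/s.
Conservation of mass across the mixing zone: C = (0.076·8.1 + 0.21·0.74) / (0.076 + 0.21) = 0.771/0.286 = 2.696 mg/L.

2.70 mg/L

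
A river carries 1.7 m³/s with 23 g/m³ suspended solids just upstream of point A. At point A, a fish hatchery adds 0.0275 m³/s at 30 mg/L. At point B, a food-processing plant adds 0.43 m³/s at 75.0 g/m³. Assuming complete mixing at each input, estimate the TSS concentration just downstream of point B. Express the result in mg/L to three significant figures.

After input A: C = (1.7·23 + 0.0275·30) / 1.728 = 23.11 mg/L.
After input B: C = (1.728·23.11 + 0.43·75) / 2.158 = 33.45 mg/L.

33.5 mg/L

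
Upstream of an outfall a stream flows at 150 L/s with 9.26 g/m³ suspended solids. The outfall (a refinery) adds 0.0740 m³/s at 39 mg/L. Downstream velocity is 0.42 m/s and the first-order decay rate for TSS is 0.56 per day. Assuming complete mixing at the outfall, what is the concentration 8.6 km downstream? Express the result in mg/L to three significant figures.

16.7 mg/L

150 L/s = 0.15 m³/s.
After complete mixing, C₀ = (0.074·39 + 0.15·9.26) / 0.224 = 19.08 mg/L.
Travel time t = 8600 m / 0.42 m/s = 2.048e+04 s = 0.237 d.
C = 19.08·exp(−0.56·0.237) = 19.08·0.8757 = 16.71 mg/L.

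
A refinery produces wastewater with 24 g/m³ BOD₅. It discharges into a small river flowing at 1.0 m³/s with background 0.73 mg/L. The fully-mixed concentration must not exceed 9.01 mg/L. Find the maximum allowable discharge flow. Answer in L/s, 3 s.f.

Mass balance at complete mixing: C_std·(Q_w + Q_r) = Q_w·C_e + Q_r·C_b.
Rearranging, Q_w = Q_r·(C_std − C_b)/(C_e − C_std) = 1.0·(9.01 − 0.73) / (24 − 9.01) = 0.5524 m³/s.
= 552.4 L/s.

552 L/s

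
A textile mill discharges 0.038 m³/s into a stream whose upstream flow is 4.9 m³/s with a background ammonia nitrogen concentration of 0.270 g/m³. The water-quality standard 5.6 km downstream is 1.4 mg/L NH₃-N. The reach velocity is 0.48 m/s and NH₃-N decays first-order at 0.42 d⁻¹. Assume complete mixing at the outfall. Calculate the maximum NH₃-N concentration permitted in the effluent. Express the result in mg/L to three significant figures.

Travel time to the compliance point: t = 5600/0.48 = 1.167e+04 s = 0.135 d; decay factor exp(−0.42·0.135) = 0.9449.
So the concentration just after mixing may be at most 1.4/0.9449 = 1.482 mg/L.
Mass balance: 1.482·4.938 = 0.038·Cₑ + 4.9·0.27.
Cₑ = (7.317 − 1.323) / 0.038 = 157.7 mg/L.

158 mg/L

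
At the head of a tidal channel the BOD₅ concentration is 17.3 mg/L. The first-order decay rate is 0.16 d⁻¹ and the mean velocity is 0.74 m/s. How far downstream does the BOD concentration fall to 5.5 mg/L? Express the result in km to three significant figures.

From C = C₀·e^(−kt), t = ln(C₀/C)/k = ln(17.3/5.5)/0.16 = 1.146/0.16 = 7.162 d.
Distance = v·t = 0.74 m/s × 6.188e+05 s = 4.579e+05 m = 457.9 km.

458 km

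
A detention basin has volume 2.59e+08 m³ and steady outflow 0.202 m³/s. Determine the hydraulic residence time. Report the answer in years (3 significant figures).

Q = 0.202 m³/s × 3.156e+07 s/yr = 6.375e+06 m³/yr.
Hydraulic residence time τ = V/Q = 2.59e+08/6.375e+06 = 40.63 yr.

40.6 yr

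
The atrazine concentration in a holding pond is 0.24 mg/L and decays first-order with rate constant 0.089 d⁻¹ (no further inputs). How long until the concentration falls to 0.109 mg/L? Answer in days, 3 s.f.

t = ln(C₀/C)/k = ln(0.24/0.109)/0.089 = 0.7893/0.089 = 8.868 d.

8.87 d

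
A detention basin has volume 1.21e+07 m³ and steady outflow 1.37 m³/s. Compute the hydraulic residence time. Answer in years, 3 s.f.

Q = 1.37 m³/s × 3.156e+07 s/yr = 4.323e+07 m³/yr.
Hydraulic residence time τ = V/Q = 1.21e+07/4.323e+07 = 0.2799 yr.

0.280 yr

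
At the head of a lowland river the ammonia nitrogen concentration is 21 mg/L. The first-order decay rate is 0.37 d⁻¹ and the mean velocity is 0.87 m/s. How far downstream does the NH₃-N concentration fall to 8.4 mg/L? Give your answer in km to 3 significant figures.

186 km

From C = C₀·e^(−kt), t = ln(C₀/C)/k = ln(21/8.4)/0.37 = 0.9163/0.37 = 2.476 d.
Distance = v·t = 0.87 m/s × 2.14e+05 s = 1.862e+05 m = 186.2 km.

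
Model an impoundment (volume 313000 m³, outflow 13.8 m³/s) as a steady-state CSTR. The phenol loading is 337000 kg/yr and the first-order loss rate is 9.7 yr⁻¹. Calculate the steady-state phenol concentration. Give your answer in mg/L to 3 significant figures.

Outflow Q = 13.8 m³/s × 3.156e+07 s/yr = 4.355e+08 m³/yr.
Steady-state CSTR mass balance: W = Q·C + k·V·C, so C = W/(Q + kV).
Q + kV = 4.355e+08 + 9.7·313000 = 4.385e+08 m³/yr.
C = 337000/4.385e+08 = 0.0007685 kg/m³ = 0.7685 mg/L.

0.768 mg/L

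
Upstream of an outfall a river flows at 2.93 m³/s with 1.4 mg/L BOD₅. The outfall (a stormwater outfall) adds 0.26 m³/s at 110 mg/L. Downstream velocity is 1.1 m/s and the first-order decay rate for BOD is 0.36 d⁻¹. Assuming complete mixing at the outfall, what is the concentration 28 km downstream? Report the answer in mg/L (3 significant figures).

9.22 mg/L

After complete mixing, C₀ = (0.26·110 + 2.93·1.4) / 3.19 = 10.25 mg/L.
Travel time t = 2.8e+04 m / 1.1 m/s = 2.545e+04 s = 0.2946 d.
C = 10.25·exp(−0.36·0.2946) = 10.25·0.8994 = 9.22 mg/L.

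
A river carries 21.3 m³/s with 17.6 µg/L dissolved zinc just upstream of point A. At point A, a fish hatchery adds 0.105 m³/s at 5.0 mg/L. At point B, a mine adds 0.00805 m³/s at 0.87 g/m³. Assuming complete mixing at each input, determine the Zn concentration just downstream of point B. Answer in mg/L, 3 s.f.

17.6 µg/L = 0.0176 mg/L.
After input A: C = (21.3·0.0176 + 0.105·5) / 21.41 = 0.04204 mg/L.
After input B: C = (21.41·0.04204 + 0.00805·0.87) / 21.41 = 0.04235 mg/L.

0.0424 mg/L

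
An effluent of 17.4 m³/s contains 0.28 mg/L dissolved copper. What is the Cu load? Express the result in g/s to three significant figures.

Mass flux = Q·C = 17.4 m³/s × 0.28 g/m³ = 4.872 g/s.

4.87 g/s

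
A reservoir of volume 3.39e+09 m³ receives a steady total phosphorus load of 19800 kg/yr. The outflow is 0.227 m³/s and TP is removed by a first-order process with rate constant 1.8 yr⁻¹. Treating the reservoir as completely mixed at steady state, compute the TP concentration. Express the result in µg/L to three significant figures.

Outflow Q = 0.227 m³/s × 3.156e+07 s/yr = 7.164e+06 m³/yr.
Steady-state CSTR mass balance: W = Q·C + k·V·C, so C = W/(Q + kV).
Q + kV = 7.164e+06 + 1.8·3.39e+09 = 6.109e+09 m³/yr.
C = 19800/6.109e+09 = 3.241e-06 kg/m³ = 0.003241 mg/L = 3.241 µg/L.

3.24 µg/L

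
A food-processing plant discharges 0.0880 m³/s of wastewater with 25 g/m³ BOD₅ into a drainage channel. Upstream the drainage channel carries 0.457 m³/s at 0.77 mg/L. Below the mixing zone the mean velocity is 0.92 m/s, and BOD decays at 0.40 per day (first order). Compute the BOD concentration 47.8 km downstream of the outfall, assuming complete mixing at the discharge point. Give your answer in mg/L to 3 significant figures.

3.68 mg/L

After complete mixing, C₀ = (0.088·25 + 0.457·0.77) / 0.545 = 4.682 mg/L.
Travel time t = 4.78e+04 m / 0.92 m/s = 5.196e+04 s = 0.6013 d.
C = 4.682·exp(−0.40·0.6013) = 4.682·0.7862 = 3.681 mg/L.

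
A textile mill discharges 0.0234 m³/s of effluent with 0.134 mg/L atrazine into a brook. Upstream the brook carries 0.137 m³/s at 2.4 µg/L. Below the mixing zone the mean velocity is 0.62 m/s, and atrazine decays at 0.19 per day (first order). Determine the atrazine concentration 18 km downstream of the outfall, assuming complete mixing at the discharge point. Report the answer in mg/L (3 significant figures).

2.4 µg/L = 0.0024 mg/L.
After complete mixing, C₀ = (0.0234·0.134 + 0.137·0.0024) / 0.1604 = 0.0216 mg/L.
Travel time t = 1.8e+04 m / 0.62 m/s = 2.903e+04 s = 0.336 d.
C = 0.0216·exp(−0.19·0.336) = 0.0216·0.9382 = 0.02026 mg/L.

0.0203 mg/L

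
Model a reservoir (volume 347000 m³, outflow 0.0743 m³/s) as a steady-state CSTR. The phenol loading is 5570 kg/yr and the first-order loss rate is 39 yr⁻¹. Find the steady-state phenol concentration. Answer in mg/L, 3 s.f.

0.351 mg/L

Outflow Q = 0.0743 m³/s × 3.156e+07 s/yr = 2.345e+06 m³/yr.
Steady-state CSTR mass balance: W = Q·C + k·V·C, so C = W/(Q + kV).
Q + kV = 2.345e+06 + 39·347000 = 1.588e+07 m³/yr.
C = 5570/1.588e+07 = 0.0003508 kg/m³ = 0.3508 mg/L.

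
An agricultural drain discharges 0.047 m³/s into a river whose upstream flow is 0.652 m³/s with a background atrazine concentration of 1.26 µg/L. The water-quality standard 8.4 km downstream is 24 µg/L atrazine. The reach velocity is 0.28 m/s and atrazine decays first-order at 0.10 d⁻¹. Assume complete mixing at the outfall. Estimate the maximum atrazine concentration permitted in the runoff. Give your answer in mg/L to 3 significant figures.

1.26 µg/L = 0.00126 mg/L.
24 µg/L = 0.024 mg/L.
Travel time to the compliance point: t = 8400/0.28 = 3e+04 s = 0.3472 d; decay factor exp(−0.10·0.3472) = 0.9659.
So the concentration just after mixing may be at most 0.024/0.9659 = 0.02485 mg/L.
Mass balance: 0.02485·0.699 = 0.047·Cₑ + 0.652·0.00126.
Cₑ = (0.01737 − 0.0008215) / 0.047 = 0.3521 mg/L.

0.352 mg/L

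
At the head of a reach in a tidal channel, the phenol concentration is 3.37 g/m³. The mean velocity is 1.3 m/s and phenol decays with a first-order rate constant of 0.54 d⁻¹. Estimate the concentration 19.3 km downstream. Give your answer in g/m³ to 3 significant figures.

Travel time t = 19.3 km / 1.3 m/s = 1.93e+04/1.3 = 1.485e+04 s = 0.1718 d.
First-order decay: C = 3.37·exp(−0.54·0.1718) = 3.37·0.9114 = 3.071 g/m³.

3.07 g/m³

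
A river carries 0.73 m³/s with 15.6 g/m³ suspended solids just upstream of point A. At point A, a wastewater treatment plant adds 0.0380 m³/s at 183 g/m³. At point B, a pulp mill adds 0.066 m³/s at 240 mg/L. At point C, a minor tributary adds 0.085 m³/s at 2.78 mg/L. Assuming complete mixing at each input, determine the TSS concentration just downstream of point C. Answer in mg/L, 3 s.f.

After input A: C = (0.73·15.6 + 0.038·183) / 0.768 = 23.88 mg/L.
After input B: C = (0.768·23.88 + 0.066·240) / 0.834 = 40.99 mg/L.
After input C: C = (0.834·40.99 + 0.085·2.78) / 0.919 = 37.45 mg/L.

37.5 mg/L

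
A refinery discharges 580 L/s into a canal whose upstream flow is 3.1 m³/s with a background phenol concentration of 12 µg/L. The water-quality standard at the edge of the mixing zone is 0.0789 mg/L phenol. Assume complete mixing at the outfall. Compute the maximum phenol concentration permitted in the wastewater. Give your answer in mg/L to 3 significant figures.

580 L/s = 0.58 m³/s.
12 µg/L = 0.012 mg/L.
Mass balance: 0.0789·3.68 = 0.58·Cₑ + 3.1·0.012.
Cₑ = (0.2904 − 0.0372) / 0.58 = 0.4365 mg/L.

0.436 mg/L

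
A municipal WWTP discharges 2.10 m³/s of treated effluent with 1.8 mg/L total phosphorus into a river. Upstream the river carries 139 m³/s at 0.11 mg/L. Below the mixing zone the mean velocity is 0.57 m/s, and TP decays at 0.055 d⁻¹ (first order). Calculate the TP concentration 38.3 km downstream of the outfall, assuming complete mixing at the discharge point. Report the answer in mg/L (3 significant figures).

0.129 mg/L

After complete mixing, C₀ = (2.1·1.8 + 139·0.11) / 141.1 = 0.1352 mg/L.
Travel time t = 3.83e+04 m / 0.57 m/s = 6.719e+04 s = 0.7777 d.
C = 0.1352·exp(−0.055·0.7777) = 0.1352·0.9581 = 0.1295 mg/L.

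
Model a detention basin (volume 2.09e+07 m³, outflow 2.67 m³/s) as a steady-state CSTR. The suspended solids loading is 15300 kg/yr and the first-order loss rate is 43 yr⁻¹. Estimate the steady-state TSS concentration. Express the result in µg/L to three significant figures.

15.6 µg/L

Outflow Q = 2.67 m³/s × 3.156e+07 s/yr = 8.426e+07 m³/yr.
Steady-state CSTR mass balance: W = Q·C + k·V·C, so C = W/(Q + kV).
Q + kV = 8.426e+07 + 43·2.09e+07 = 9.83e+08 m³/yr.
C = 15300/9.83e+08 = 1.557e-05 kg/m³ = 0.01557 mg/L = 15.57 µg/L.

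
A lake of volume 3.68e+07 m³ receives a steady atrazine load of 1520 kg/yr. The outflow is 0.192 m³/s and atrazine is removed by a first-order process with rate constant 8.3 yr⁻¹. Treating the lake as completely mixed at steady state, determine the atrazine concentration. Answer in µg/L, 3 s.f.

4.88 µg/L

Outflow Q = 0.192 m³/s × 3.156e+07 s/yr = 6.059e+06 m³/yr.
Steady-state CSTR mass balance: W = Q·C + k·V·C, so C = W/(Q + kV).
Q + kV = 6.059e+06 + 8.3·3.68e+07 = 3.115e+08 m³/yr.
C = 1520/3.115e+08 = 4.88e-06 kg/m³ = 0.00488 mg/L = 4.88 µg/L.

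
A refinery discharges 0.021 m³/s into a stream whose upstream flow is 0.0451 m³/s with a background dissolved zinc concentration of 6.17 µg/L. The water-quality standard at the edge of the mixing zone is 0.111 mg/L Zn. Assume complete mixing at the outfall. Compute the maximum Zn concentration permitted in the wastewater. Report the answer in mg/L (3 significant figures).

0.336 mg/L

6.17 µg/L = 0.00617 mg/L.
Mass balance: 0.111·0.0661 = 0.021·Cₑ + 0.0451·0.00617.
Cₑ = (0.007337 − 0.0002783) / 0.021 = 0.3361 mg/L.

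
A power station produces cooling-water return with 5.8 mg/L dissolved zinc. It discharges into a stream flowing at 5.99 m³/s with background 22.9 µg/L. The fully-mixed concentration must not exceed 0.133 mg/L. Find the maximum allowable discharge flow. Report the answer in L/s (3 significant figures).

22.9 µg/L = 0.0229 mg/L.
Mass balance at complete mixing: C_std·(Q_w + Q_r) = Q_w·C_e + Q_r·C_b.
Rearranging, Q_w = Q_r·(C_std − C_b)/(C_e − C_std) = 5.99·(0.133 − 0.0229) / (5.8 − 0.133) = 0.1164 m³/s.
= 116.4 L/s.

116 L/s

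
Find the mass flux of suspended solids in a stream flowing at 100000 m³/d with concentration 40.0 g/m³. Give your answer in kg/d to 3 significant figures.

100000 m³/d = 1.157 m³/s.
Mass flux = Q·C = 1.157 m³/s × 40 g/m³ = 46.3 g/s.
= 46.3 g/s × 86.4 = 4000 kg/d.

4000 kg/d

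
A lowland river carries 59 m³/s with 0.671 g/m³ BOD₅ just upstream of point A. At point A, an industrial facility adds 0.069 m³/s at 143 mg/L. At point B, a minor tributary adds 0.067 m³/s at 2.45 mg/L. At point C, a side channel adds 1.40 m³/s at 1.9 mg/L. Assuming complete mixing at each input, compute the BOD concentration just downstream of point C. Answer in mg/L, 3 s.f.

0.864 mg/L

After input A: C = (59·0.671 + 0.069·143) / 59.07 = 0.8373 mg/L.
After input B: C = (59.07·0.8373 + 0.067·2.45) / 59.14 = 0.8391 mg/L.
After input C: C = (59.14·0.8391 + 1.4·1.9) / 60.54 = 0.8636 mg/L.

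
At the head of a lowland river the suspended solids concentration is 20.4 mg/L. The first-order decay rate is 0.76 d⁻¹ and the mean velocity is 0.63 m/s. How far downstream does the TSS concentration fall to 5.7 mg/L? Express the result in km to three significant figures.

From C = C₀·e^(−kt), t = ln(C₀/C)/k = ln(20.4/5.7)/0.76 = 1.275/0.76 = 1.678 d.
Distance = v·t = 0.63 m/s × 1.45e+05 s = 9.132e+04 m = 91.32 km.

91.3 km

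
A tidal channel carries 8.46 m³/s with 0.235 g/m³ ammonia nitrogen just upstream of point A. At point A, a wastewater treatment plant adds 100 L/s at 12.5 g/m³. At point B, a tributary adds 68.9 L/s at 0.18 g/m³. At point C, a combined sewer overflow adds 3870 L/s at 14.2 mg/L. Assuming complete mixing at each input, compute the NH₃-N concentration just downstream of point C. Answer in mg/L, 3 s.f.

100 L/s = 0.1 m³/s.
After input A: C = (8.46·0.235 + 0.1·12.5) / 8.56 = 0.3783 mg/L.
68.9 L/s = 0.0689 m³/s.
After input B: C = (8.56·0.3783 + 0.0689·0.18) / 8.629 = 0.3767 mg/L.
3870 L/s = 3.87 m³/s.
After input C: C = (8.629·0.3767 + 3.87·14.2) / 12.5 = 4.657 mg/L.

4.66 mg/L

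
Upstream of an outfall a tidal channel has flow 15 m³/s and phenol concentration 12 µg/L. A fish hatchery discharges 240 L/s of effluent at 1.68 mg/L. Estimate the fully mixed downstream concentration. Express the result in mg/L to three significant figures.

0.0383 mg/L

240 L/s = 0.24 m³/s.
12 µg/L = 0.012 mg/L.
By mass balance at complete mixing, C = (0.24·1.68 + 15·0.012) / (0.24 + 15) = 0.5832/15.24 = 0.03827 mg/L.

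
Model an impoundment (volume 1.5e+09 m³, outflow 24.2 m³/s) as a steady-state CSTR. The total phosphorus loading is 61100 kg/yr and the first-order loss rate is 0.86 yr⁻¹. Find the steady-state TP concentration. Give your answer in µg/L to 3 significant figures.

29.8 µg/L

Outflow Q = 24.2 m³/s × 3.156e+07 s/yr = 7.637e+08 m³/yr.
Steady-state CSTR mass balance: W = Q·C + k·V·C, so C = W/(Q + kV).
Q + kV = 7.637e+08 + 0.86·1.5e+09 = 2.054e+09 m³/yr.
C = 61100/2.054e+09 = 2.975e-05 kg/m³ = 0.02975 mg/L = 29.75 µg/L.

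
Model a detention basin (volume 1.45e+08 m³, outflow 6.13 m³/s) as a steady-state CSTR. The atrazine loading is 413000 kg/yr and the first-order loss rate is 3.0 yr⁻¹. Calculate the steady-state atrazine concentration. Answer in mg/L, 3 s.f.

Outflow Q = 6.13 m³/s × 3.156e+07 s/yr = 1.934e+08 m³/yr.
Steady-state CSTR mass balance: W = Q·C + k·V·C, so C = W/(Q + kV).
Q + kV = 1.934e+08 + 3.0·1.45e+08 = 6.284e+08 m³/yr.
C = 413000/6.284e+08 = 0.0006572 kg/m³ = 0.6572 mg/L.

0.657 mg/L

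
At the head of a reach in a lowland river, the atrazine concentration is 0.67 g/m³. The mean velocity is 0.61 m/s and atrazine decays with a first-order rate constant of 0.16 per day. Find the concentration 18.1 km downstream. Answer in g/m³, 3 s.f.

Travel time t = 18.1 km / 0.61 m/s = 1.81e+04/0.61 = 2.967e+04 s = 0.3434 d.
First-order decay: C = 0.67·exp(−0.16·0.3434) = 0.67·0.9465 = 0.6342 g/m³.

0.634 g/m³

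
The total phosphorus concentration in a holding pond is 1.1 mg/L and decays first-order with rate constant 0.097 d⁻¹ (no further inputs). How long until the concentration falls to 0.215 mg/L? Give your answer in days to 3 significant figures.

16.8 d

t = ln(C₀/C)/k = ln(1.1/0.215)/0.097 = 1.632/0.097 = 16.83 d.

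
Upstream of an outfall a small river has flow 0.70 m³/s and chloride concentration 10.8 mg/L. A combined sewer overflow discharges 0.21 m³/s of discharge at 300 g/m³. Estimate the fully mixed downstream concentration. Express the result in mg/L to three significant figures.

77.5 mg/L

Conservation of mass across the mixing zone: C = (0.21·300 + 0.7·10.8) / (0.21 + 0.7) = 70.56/0.91 = 77.54 mg/L.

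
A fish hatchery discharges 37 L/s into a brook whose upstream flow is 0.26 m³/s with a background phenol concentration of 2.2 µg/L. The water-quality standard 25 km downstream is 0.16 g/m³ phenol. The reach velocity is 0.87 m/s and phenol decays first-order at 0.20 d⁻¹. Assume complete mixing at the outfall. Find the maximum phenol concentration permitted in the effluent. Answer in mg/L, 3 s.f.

1.36 mg/L

37 L/s = 0.037 m³/s.
2.2 µg/L = 0.0022 mg/L.
Travel time to the compliance point: t = 2.5e+04/0.87 = 2.874e+04 s = 0.3326 d; decay factor exp(−0.20·0.3326) = 0.9356.
So the concentration just after mixing may be at most 0.16/0.9356 = 0.171 mg/L.
Mass balance: 0.171·0.297 = 0.037·Cₑ + 0.26·0.0022.
Cₑ = (0.05079 − 0.000572) / 0.037 = 1.357 mg/L.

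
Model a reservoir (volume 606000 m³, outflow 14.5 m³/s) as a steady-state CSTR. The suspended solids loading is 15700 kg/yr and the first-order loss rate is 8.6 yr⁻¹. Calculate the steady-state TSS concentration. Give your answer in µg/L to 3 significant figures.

Outflow Q = 14.5 m³/s × 3.156e+07 s/yr = 4.576e+08 m³/yr.
Steady-state CSTR mass balance: W = Q·C + k·V·C, so C = W/(Q + kV).
Q + kV = 4.576e+08 + 8.6·606000 = 4.628e+08 m³/yr.
C = 15700/4.628e+08 = 3.392e-05 kg/m³ = 0.03392 mg/L = 33.92 µg/L.

33.9 µg/L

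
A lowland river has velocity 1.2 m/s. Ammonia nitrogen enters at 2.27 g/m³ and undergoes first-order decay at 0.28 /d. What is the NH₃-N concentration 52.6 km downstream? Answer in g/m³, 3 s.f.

1.97 g/m³

Travel time t = 52.6 km / 1.2 m/s = 5.26e+04/1.2 = 4.383e+04 s = 0.5073 d.
First-order decay: C = 2.27·exp(−0.28·0.5073) = 2.27·0.8676 = 1.969 g/m³.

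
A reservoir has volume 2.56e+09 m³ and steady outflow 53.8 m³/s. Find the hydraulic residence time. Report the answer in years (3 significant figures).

1.51 yr

Q = 53.8 m³/s × 3.156e+07 s/yr = 1.698e+09 m³/yr.
Hydraulic residence time τ = V/Q = 2.56e+09/1.698e+09 = 1.508 yr.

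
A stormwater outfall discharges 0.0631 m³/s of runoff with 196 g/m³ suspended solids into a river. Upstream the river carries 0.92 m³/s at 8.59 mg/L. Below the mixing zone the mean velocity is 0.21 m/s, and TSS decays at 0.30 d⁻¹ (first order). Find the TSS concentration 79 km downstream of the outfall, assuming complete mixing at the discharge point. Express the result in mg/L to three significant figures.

5.58 mg/L

After complete mixing, C₀ = (0.0631·196 + 0.92·8.59) / 0.9831 = 20.62 mg/L.
Travel time t = 7.9e+04 m / 0.21 m/s = 3.762e+05 s = 4.354 d.
C = 20.62·exp(−0.30·4.354) = 20.62·0.2708 = 5.584 mg/L.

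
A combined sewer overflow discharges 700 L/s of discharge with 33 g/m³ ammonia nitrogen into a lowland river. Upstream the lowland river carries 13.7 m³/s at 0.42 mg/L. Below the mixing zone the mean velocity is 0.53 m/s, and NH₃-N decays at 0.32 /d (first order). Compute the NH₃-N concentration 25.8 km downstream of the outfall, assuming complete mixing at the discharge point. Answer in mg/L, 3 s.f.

1.67 mg/L

700 L/s = 0.7 m³/s.
After complete mixing, C₀ = (0.7·33 + 13.7·0.42) / 14.4 = 2.004 mg/L.
Travel time t = 2.58e+04 m / 0.53 m/s = 4.868e+04 s = 0.5634 d.
C = 2.004·exp(−0.32·0.5634) = 2.004·0.835 = 1.673 mg/L.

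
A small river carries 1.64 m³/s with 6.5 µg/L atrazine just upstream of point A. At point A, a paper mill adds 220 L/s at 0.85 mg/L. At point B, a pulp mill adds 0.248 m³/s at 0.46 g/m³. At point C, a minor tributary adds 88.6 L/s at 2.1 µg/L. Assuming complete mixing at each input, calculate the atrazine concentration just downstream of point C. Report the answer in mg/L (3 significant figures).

0.142 mg/L

6.5 µg/L = 0.0065 mg/L.
220 L/s = 0.22 m³/s.
After input A: C = (1.64·0.0065 + 0.22·0.85) / 1.86 = 0.1063 mg/L.
After input B: C = (1.86·0.1063 + 0.248·0.46) / 2.108 = 0.1479 mg/L.
88.6 L/s = 0.0886 m³/s.
2.1 µg/L = 0.0021 mg/L.
After input C: C = (2.108·0.1479 + 0.0886·0.0021) / 2.197 = 0.142 mg/L.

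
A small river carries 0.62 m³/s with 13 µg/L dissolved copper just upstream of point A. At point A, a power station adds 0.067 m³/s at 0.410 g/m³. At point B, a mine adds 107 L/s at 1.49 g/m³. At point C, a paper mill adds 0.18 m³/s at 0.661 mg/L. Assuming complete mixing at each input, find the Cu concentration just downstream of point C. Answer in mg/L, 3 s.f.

13 µg/L = 0.013 mg/L.
After input A: C = (0.62·0.013 + 0.067·0.41) / 0.687 = 0.05172 mg/L.
107 L/s = 0.107 m³/s.
After input B: C = (0.687·0.05172 + 0.107·1.49) / 0.794 = 0.2455 mg/L.
After input C: C = (0.794·0.2455 + 0.18·0.661) / 0.974 = 0.3223 mg/L.

0.322 mg/L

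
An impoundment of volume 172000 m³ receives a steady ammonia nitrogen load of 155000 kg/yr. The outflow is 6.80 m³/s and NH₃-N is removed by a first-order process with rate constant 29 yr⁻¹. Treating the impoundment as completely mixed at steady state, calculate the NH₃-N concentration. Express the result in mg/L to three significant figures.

0.706 mg/L

Outflow Q = 6.80 m³/s × 3.156e+07 s/yr = 2.146e+08 m³/yr.
Steady-state CSTR mass balance: W = Q·C + k·V·C, so C = W/(Q + kV).
Q + kV = 2.146e+08 + 29·172000 = 2.196e+08 m³/yr.
C = 155000/2.196e+08 = 0.0007059 kg/m³ = 0.7059 mg/L.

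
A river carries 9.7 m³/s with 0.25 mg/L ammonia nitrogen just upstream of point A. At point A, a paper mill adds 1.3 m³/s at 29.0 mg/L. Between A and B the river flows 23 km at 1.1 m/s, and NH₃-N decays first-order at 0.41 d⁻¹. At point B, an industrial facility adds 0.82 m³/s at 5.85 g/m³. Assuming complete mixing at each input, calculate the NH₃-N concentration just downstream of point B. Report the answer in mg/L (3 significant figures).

After input A: C = (9.7·0.25 + 1.3·29) / 11 = 3.648 mg/L.
Over the 23 km reach to input B (t = 2.091e+04 s = 0.242 d), decay gives C = 3.648·exp(−0.41·0.242) = 3.303 mg/L.
After input B: C = (11·3.303 + 0.82·5.85) / 11.82 = 3.48 mg/L.

3.48 mg/L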